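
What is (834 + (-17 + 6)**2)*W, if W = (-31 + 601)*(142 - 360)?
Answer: -118668300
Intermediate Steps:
W = -124260 (W = 570*(-218) = -124260)
(834 + (-17 + 6)**2)*W = (834 + (-17 + 6)**2)*(-124260) = (834 + (-11)**2)*(-124260) = (834 + 121)*(-124260) = 955*(-124260) = -118668300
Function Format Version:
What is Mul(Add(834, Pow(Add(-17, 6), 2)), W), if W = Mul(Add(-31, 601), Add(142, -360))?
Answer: -118668300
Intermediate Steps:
W = -124260 (W = Mul(570, -218) = -124260)
Mul(Add(834, Pow(Add(-17, 6), 2)), W) = Mul(Add(834, Pow(Add(-17, 6), 2)), -124260) = Mul(Add(834, Pow(-11, 2)), -124260) = Mul(Add(834, 121), -124260) = Mul(955, -124260) = -118668300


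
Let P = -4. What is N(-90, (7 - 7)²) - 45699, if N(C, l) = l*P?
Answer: -45699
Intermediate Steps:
N(C, l) = -4*l (N(C, l) = l*(-4) = -4*l)
N(-90, (7 - 7)²) - 45699 = -4*(7 - 7)² - 45699 = -4*0² - 45699 = -4*0 - 45699 = 0 - 45699 = -45699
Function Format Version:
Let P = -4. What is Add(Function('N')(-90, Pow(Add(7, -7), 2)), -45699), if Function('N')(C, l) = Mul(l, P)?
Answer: -45699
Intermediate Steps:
Function('N')(C, l) = Mul(-4, l) (Function('N')(C, l) = Mul(l, -4) = Mul(-4, l))
Add(Function('N')(-90, Pow(Add(7, -7), 2)), -45699) = Add(Mul(-4, Pow(Add(7, -7), 2)), -45699) = Add(Mul(-4, Pow(0, 2)), -45699) = Add(Mul(-4, 0), -45699) = Add(0, -45699) = -45699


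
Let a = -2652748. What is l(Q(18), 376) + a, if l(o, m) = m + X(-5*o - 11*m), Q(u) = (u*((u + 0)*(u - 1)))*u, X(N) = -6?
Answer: -2652378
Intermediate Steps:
Q(u) = u**3*(-1 + u) (Q(u) = (u*(u*(-1 + u)))*u = (u**2*(-1 + u))*u = u**3*(-1 + u))
l(o, m) = -6 + m (l(o, m) = m - 6 = -6 + m)
l(Q(18), 376) + a = (-6 + 376) - 2652748 = 370 - 2652748 = -2652378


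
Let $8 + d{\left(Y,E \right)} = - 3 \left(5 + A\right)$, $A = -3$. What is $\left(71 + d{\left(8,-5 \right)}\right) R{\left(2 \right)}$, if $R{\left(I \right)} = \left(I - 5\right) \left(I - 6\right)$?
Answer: $684$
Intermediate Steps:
$d{\left(Y,E \right)} = -14$ ($d{\left(Y,E \right)} = -8 - 3 \left(5 - 3\right) = -8 - 6 = -14$)
$R{\left(I \right)} = \left(-6 + I\right) \left(-5 + I\right)$ ($R{\left(I \right)} = \left(-5 + I\right) \left(-6 + I\right) = \left(-6 + I\right) \left(-5 + I\right)$)
$\left(71 + d{\left(8,-5 \right)}\right) R{\left(2 \right)} = \left(71 - 14\right) \left(30 + 2^{2} - 22\right) = 57 \left(30 + 4 - 22\right) = 57 \cdot 12 = 684$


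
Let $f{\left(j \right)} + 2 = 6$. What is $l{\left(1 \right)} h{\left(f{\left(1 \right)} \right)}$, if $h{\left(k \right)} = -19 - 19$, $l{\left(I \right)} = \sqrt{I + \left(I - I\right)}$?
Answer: $-38$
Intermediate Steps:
$f{\left(j \right)} = 4$ ($f{\left(j \right)} = -2 + 6 = 4$)
$l{\left(I \right)} = \sqrt{I}$ ($l{\left(I \right)} = \sqrt{I + 0} = \sqrt{I}$)
$h{\left(k \right)} = -38$ ($h{\left(k \right)} = -19 - 19 = -38$)
$l{\left(1 \right)} h{\left(f{\left(1 \right)} \right)} = \sqrt{1} \left(-38\right) = 1 \left(-38\right) = -38$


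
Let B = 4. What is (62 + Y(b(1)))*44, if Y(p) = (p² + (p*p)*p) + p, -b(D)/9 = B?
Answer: -1994696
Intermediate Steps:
b(D) = -36 (b(D) = -9*4 = -36)
Y(p) = p + p² + p³ (Y(p) = (p² + p²*p) + p = (p² + p³) + p = p + p² + p³)
(62 + Y(b(1)))*44 = (62 - 36*(1 - 36 + (-36)²))*44 = (62 - 36*(1 - 36 + 1296))*44 = (62 - 36*1261)*44 = (62 - 45396)*44 = -45334*44 = -1994696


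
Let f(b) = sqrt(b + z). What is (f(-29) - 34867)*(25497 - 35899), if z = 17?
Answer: 362686534 - 20804*I*sqrt(3) ≈ 3.6269e+8 - 36034.0*I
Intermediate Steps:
f(b) = sqrt(17 + b) (f(b) = sqrt(b + 17) = sqrt(17 + b))
(f(-29) - 34867)*(25497 - 35899) = (sqrt(17 - 29) - 34867)*(25497 - 35899) = (sqrt(-12) - 34867)*(-10402) = (2*I*sqrt(3) - 34867)*(-10402) = (-34867 + 2*I*sqrt(3))*(-10402) = 362686534 - 20804*I*sqrt(3)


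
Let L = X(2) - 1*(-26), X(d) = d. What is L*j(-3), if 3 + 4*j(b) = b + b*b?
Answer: 21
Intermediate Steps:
j(b) = -3/4 + b/4 + b**2/4 (j(b) = -3/4 + (b + b*b)/4 = -3/4 + (b + b**2)/4 = -3/4 + (b/4 + b**2/4) = -3/4 + b/4 + b**2/4)
L = 28 (L = 2 - 1*(-26) = 2 + 26 = 28)
L*j(-3) = 28*(-3/4 + (1/4)*(-3) + (1/4)*(-3)**2) = 28*(-3/4 - 3/4 + (1/4)*9) = 28*(-3/4 - 3/4 + 9/4) = 28*(3/4) = 21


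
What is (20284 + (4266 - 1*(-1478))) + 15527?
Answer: 41555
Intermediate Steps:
(20284 + (4266 - 1*(-1478))) + 15527 = (20284 + (4266 + 1478)) + 15527 = (20284 + 5744) + 15527 = 26028 + 15527 = 41555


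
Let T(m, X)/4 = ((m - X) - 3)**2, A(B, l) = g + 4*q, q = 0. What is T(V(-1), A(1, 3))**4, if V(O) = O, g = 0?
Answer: 16777216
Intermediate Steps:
A(B, l) = 0 (A(B, l) = 0 + 4*0 = 0 + 0 = 0)
T(m, X) = 4*(-3 + m - X)**2 (T(m, X) = 4*((m - X) - 3)**2 = 4*(-3 + m - X)**2)
T(V(-1), A(1, 3))**4 = (4*(3 + 0 - 1*(-1))**2)**4 = (4*(3 + 0 + 1)**2)**4 = (4*4**2)**4 = (4*16)**4 = 64**4 = 16777216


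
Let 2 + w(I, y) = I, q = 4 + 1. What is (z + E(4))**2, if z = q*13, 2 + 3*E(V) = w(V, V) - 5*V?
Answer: 30625/9 ≈ 3402.8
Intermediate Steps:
q = 5
w(I, y) = -2 + I
E(V) = -4/3 - 4*V/3 (E(V) = -2/3 + ((-2 + V) - 5*V)/3 = -2/3 + (-2 - 4*V)/3 = -2/3 + (-2/3 - 4*V/3) = -4/3 - 4*V/3)
z = 65 (z = 5*13 = 65)
(z + E(4))**2 = (65 + (-4/3 - 4/3*4))**2 = (65 + (-4/3 - 16/3))**2 = (65 - 20/3)**2 = (175/3)**2 = 30625/9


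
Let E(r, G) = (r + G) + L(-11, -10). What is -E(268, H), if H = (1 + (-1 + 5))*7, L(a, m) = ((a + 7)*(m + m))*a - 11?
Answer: 588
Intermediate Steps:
L(a, m) = -11 + 2*a*m*(7 + a) (L(a, m) = ((7 + a)*(2*m))*a - 11 = (2*m*(7 + a))*a - 11 = 2*a*m*(7 + a) - 11 = -11 + 2*a*m*(7 + a))
H = 35 (H = (1 + 4)*7 = 5*7 = 35)
E(r, G) = -891 + G + r (E(r, G) = (r + G) + (-11 + 2*(-10)*(-11)² + 14*(-11)*(-10)) = (G + r) + (-11 + 2*(-10)*121 + 1540) = (G + r) + (-11 - 2420 + 1540) = (G + r) - 891 = -891 + G + r)
-E(268, H) = -(-891 + 35 + 268) = -1*(-588) = 588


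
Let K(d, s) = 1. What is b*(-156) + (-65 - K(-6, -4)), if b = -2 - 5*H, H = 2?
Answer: 1806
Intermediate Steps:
b = -12 (b = -2 - 5*2 = -2 - 10 = -12)
b*(-156) + (-65 - K(-6, -4)) = -12*(-156) + (-65 - 1*1) = 1872 + (-65 - 1) = 1872 - 66 = 1806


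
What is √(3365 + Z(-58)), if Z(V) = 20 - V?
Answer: √3443 ≈ 58.677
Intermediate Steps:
√(3365 + Z(-58)) = √(3365 + (20 - 1*(-58))) = √(3365 + (20 + 58)) = √(3365 + 78) = √3443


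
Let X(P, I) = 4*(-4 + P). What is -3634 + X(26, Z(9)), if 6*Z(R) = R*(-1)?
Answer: -3546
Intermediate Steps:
Z(R) = -R/6 (Z(R) = (R*(-1))/6 = (-R)/6 = -R/6)
X(P, I) = -16 + 4*P
-3634 + X(26, Z(9)) = -3634 + (-16 + 4*26) = -3634 + (-16 + 104) = -3634 + 88 = -3546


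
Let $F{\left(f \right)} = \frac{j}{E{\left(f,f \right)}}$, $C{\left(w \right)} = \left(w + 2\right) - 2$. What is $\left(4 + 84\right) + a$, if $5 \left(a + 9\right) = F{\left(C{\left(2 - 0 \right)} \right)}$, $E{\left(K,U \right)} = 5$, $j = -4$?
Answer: $\frac{1971}{25} \approx 78.84$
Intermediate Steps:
$C{\left(w \right)} = w$ ($C{\left(w \right)} = \left(2 + w\right) - 2 = w$)
$F{\left(f \right)} = - \frac{4}{5}$
$a = - \frac{229}{25}$ ($a = -9 + \frac{1}{5} \left(- \frac{4}{5}\right) = -9 - \frac{4}{25} = - \frac{229}{25} \approx -9.16$)
$\left(4 + 84\right) + a = \left(4 + 84\right) - \frac{229}{25} = 88 - \frac{229}{25} = \frac{1971}{25}$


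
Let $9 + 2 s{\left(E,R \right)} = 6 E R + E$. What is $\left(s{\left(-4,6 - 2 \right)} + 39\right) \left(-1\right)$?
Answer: $\frac{31}{2} \approx 15.5$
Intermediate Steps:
$s{\left(E,R \right)} = - \frac{9}{2} + \frac{E}{2} + 3 E R$ ($s{\left(E,R \right)} = - \frac{9}{2} + \frac{6 E R + E}{2} = - \frac{9}{2} + \frac{E + 6 E R}{2} = - \frac{9}{2} + \left(\frac{E}{2} + 3 E R\right) = - \frac{9}{2} + \frac{E}{2} + 3 E R$)
$\left(s{\left(-4,6 - 2 \right)} + 39\right) \left(-1\right) = \left(\left(- \frac{9}{2} + \frac{1}{2} \left(-4\right) + 3 \left(-4\right) \left(6 - 2\right)\right) + 39\right) \left(-1\right) = \left(\left(- \frac{9}{2} - 2 + 3 \left(-4\right) 4\right) + 39\right) \left(-1\right) = \left(\left(- \frac{9}{2} - 2 - 48\right) + 39\right) \left(-1\right) = \left(- \frac{109}{2} + 39\right) \left(-1\right) = \left(- \frac{31}{2}\right) \left(-1\right) = \frac{31}{2}$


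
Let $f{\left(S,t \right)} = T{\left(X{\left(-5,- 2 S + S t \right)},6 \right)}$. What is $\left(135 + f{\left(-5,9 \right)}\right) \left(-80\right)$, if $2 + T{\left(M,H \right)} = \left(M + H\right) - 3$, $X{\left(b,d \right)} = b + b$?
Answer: $-10080$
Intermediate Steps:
$X{\left(b,d \right)} = 2 b$
$T{\left(M,H \right)} = -5 + H + M$ ($T{\left(M,H \right)} = -2 - \left(3 - H - M\right) = -2 + \left(-3 + H + M\right) = -5 + H + M$)
$f{\left(S,t \right)} = -9$ ($f{\left(S,t \right)} = -5 + 6 + 2 \left(-5\right) = -5 + 6 - 10 = -9$)
$\left(135 + f{\left(-5,9 \right)}\right) \left(-80\right) = \left(135 - 9\right) \left(-80\right) = 126 \left(-80\right) = -10080$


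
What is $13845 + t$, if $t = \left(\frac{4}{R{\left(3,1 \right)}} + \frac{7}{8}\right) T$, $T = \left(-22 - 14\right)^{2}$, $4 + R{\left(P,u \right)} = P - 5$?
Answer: $14115$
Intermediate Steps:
$R{\left(P,u \right)} = -9 + P$ ($R{\left(P,u \right)} = -4 + \left(P - 5\right) = -4 + \left(-5 + P\right) = -9 + P$)
$T = 1296$ ($T = \left(-36\right)^{2} = 1296$)
$t = 270$ ($t = \left(\frac{4}{-9 + 3} + \frac{7}{8}\right) 1296 = \left(\frac{4}{-6} + 7 \cdot \frac{1}{8}\right) 1296 = \left(4 \left(- \frac{1}{6}\right) + \frac{7}{8}\right) 1296 = \left(- \frac{2}{3} + \frac{7}{8}\right) 1296 = \frac{5}{24} \cdot 1296 = 270$)
$13845 + t = 13845 + 270 = 14115$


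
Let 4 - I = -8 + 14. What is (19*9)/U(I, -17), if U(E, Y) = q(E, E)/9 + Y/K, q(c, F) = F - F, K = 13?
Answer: -2223/17 ≈ -130.76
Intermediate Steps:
q(c, F) = 0
I = -2 (I = 4 - (-8 + 14) = 4 - 1*6 = 4 - 6 = -2)
U(E, Y) = Y/13 (U(E, Y) = 0/9 + Y/13 = 0*(⅑) + Y*(1/13) = 0 + Y/13 = Y/13)
(19*9)/U(I, -17) = (19*9)/(((1/13)*(-17))) = 171/(-17/13) = 171*(-13/17) = -2223/17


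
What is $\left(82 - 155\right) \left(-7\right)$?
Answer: $511$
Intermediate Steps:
$\left(82 - 155\right) \left(-7\right) = \left(-73\right) \left(-7\right) = 511$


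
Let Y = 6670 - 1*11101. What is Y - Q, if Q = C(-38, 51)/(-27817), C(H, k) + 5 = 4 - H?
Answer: -123257090/27817 ≈ -4431.0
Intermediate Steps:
C(H, k) = -1 - H (C(H, k) = -5 + (4 - H) = -1 - H)
Y = -4431 (Y = 6670 - 11101 = -4431)
Q = -37/27817 (Q = (-1 - 1*(-38))/(-27817) = (-1 + 38)*(-1/27817) = 37*(-1/27817) = -37/27817 ≈ -0.0013301)
Y - Q = -4431 - 1*(-37/27817) = -4431 + 37/27817 = -123257090/27817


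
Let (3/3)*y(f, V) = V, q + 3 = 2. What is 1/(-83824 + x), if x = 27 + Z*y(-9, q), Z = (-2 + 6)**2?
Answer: -1/83813 ≈ -1.1931e-5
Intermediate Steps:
q = -1 (q = -3 + 2 = -1)
y(f, V) = V
Z = 16 (Z = 4**2 = 16)
x = 11 (x = 27 + 16*(-1) = 27 - 16 = 11)
1/(-83824 + x) = 1/(-83824 + 11) = 1/(-83813) = -1/83813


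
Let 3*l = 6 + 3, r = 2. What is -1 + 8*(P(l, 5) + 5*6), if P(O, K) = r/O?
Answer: 733/3 ≈ 244.33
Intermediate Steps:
l = 3 (l = (6 + 3)/3 = (1/3)*9 = 3)
P(O, K) = 2/O
-1 + 8*(P(l, 5) + 5*6) = -1 + 8*(2/3 + 5*6) = -1 + 8*(2*(1/3) + 30) = -1 + 8*(2/3 + 30) = -1 + 8*(92/3) = -1 + 736/3 = 733/3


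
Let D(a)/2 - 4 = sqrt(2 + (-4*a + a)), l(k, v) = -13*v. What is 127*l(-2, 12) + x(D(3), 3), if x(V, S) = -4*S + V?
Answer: -19816 + 2*I*sqrt(7) ≈ -19816.0 + 5.2915*I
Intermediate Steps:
D(a) = 8 + 2*sqrt(2 - 3*a) (D(a) = 8 + 2*sqrt(2 + (-4*a + a)) = 8 + 2*sqrt(2 - 3*a))
x(V, S) = V - 4*S
127*l(-2, 12) + x(D(3), 3) = 127*(-13*12) + ((8 + 2*sqrt(2 - 3*3)) - 4*3) = 127*(-156) + ((8 + 2*sqrt(2 - 9)) - 12) = -19812 + ((8 + 2*sqrt(-7)) - 12) = -19812 + ((8 + 2*(I*sqrt(7))) - 12) = -19812 + ((8 + 2*I*sqrt(7)) - 12) = -19812 + (-4 + 2*I*sqrt(7)) = -19816 + 2*I*sqrt(7)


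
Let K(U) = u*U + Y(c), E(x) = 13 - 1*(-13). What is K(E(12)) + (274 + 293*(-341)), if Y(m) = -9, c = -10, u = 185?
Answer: -94838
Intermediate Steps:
E(x) = 26 (E(x) = 13 + 13 = 26)
K(U) = -9 + 185*U (K(U) = 185*U - 9 = -9 + 185*U)
K(E(12)) + (274 + 293*(-341)) = (-9 + 185*26) + (274 + 293*(-341)) = (-9 + 4810) + (274 - 99913) = 4801 - 99639 = -94838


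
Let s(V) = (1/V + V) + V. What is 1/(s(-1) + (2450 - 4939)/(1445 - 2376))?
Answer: -49/16 ≈ -3.0625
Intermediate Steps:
s(V) = 1/V + 2*V (s(V) = (V + 1/V) + V = 1/V + 2*V)
1/(s(-1) + (2450 - 4939)/(1445 - 2376)) = 1/((1/(-1) + 2*(-1)) + (2450 - 4939)/(1445 - 2376)) = 1/((-1 - 2) - 2489/(-931)) = 1/(-3 - 2489*(-1/931)) = 1/(-3 + 131/49) = 1/(-16/49) = -49/16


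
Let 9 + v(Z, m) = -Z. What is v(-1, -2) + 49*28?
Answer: 1364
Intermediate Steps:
v(Z, m) = -9 - Z
v(-1, -2) + 49*28 = (-9 - 1*(-1)) + 49*28 = (-9 + 1) + 1372 = -8 + 1372 = 1364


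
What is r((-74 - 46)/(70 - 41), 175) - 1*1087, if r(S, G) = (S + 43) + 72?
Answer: -28308/29 ≈ -976.14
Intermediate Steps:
r(S, G) = 115 + S (r(S, G) = (43 + S) + 72 = 115 + S)
r((-74 - 46)/(70 - 41), 175) - 1*1087 = (115 + (-74 - 46)/(70 - 41)) - 1*1087 = (115 - 120/29) - 1087 = 3215/29 - 1087 = -28308/29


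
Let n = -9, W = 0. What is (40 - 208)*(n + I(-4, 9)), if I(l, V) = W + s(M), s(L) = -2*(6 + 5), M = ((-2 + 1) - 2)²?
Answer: 5208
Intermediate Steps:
M = 9 (M = (-1 - 2)² = (-3)² = 9)
s(L) = -22 (s(L) = -2*11 = -22)
I(l, V) = -22 (I(l, V) = 0 - 22 = -22)
(40 - 208)*(n + I(-4, 9)) = (40 - 208)*(-9 - 22) = -168*(-31) = 5208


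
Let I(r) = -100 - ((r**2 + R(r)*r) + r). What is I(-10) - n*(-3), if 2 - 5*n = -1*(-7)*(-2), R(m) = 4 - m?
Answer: -202/5 ≈ -40.400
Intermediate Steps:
n = 16/5 (n = 2/5 - (-1*(-7))*(-2)/5 = 2/5 - 7*(-2)/5 = 2/5 - 1/5*(-14) = 2/5 + 14/5 = 16/5 ≈ 3.2000)
I(r) = -100 - r - r**2 - r*(4 - r) (I(r) = -100 - ((r**2 + (4 - r)*r) + r) = -100 - ((r**2 + r*(4 - r)) + r) = -100 - (r + r**2 + r*(4 - r)) = -100 + (-r - r**2 - r*(4 - r)) = -100 - r - r**2 - r*(4 - r))
I(-10) - n*(-3) = (-100 - 5*(-10)) - 16*(-3)/5 = (-100 + 50) - 1*(-48/5) = -50 + 48/5 = -202/5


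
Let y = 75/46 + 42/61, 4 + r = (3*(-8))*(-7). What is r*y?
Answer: 533574/1403 ≈ 380.31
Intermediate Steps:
r = 164 (r = -4 + (3*(-8))*(-7) = -4 - 24*(-7) = -4 + 168 = 164)
y = 6507/2806 (y = 75*(1/46) + 42*(1/61) = 75/46 + 42/61 = 6507/2806 ≈ 2.3190)
r*y = 164*(6507/2806) = 533574/1403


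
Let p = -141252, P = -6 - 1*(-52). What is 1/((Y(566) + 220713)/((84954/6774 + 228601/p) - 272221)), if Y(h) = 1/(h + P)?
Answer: -2213925092161179/1795091708220863 ≈ -1.2333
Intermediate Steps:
P = 46 (P = -6 + 52 = 46)
Y(h) = 1/(46 + h) (Y(h) = 1/(h + 46) = 1/(46 + h))
1/((Y(566) + 220713)/((84954/6774 + 228601/p) - 272221)) = 1/((1/(46 + 566) + 220713)/((84954/6774 + 228601/(-141252)) - 272221)) = 1/((1/612 + 220713)/((84954*(1/6774) + 228601*(-1/141252)) - 272221)) = 1/((1/612 + 220713)/((14159/1129 - 228601/141252) - 272221)) = 1/(135076357/(612*(1741896539/159473508 - 272221))) = 1/(135076357/(612*(-43410295924729/159473508))) = 1/((135076357/612)*(-159473508/43410295924729)) = 1/(-1795091708220863/2213925092161179) = -2213925092161179/1795091708220863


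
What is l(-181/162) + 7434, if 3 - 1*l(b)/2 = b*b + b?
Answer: 97624241/13122 ≈ 7439.7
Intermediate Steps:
l(b) = 6 - 2*b - 2*b**2 (l(b) = 6 - 2*(b*b + b) = 6 - 2*(b**2 + b) = 6 - 2*(b + b**2) = 6 + (-2*b - 2*b**2) = 6 - 2*b - 2*b**2)
l(-181/162) + 7434 = (6 - (-362)/162 - 2*(-181/162)**2) + 7434 = (6 - (-362)/162 - 2*(-181*1/162)**2) + 7434 = (6 - 2*(-181/162) - 2*(-181/162)**2) + 7434 = (6 + 181/81 - 2*32761/26244) + 7434 = (6 + 181/81 - 32761/13122) + 7434 = 75293/13122 + 7434 = 97624241/13122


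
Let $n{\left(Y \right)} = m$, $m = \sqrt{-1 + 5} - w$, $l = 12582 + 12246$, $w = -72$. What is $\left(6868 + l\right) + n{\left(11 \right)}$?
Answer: $31770$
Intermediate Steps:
$l = 24828$
$m = 74$ ($m = \sqrt{-1 + 5} - -72 = \sqrt{4} + 72 = 2 + 72 = 74$)
$n{\left(Y \right)} = 74$
$\left(6868 + l\right) + n{\left(11 \right)} = \left(6868 + 24828\right) + 74 = 31696 + 74 = 31770$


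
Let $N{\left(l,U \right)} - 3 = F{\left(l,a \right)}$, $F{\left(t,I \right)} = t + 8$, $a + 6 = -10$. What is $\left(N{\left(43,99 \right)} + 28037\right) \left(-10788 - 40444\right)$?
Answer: $-1439158112$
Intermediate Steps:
$a = -16$ ($a = -6 - 10 = -16$)
$F{\left(t,I \right)} = 8 + t$
$N{\left(l,U \right)} = 11 + l$ ($N{\left(l,U \right)} = 3 + \left(8 + l\right) = 11 + l$)
$\left(N{\left(43,99 \right)} + 28037\right) \left(-10788 - 40444\right) = \left(\left(11 + 43\right) + 28037\right) \left(-10788 - 40444\right) = \left(54 + 28037\right) \left(-51232\right) = 28091 \left(-51232\right) = -1439158112$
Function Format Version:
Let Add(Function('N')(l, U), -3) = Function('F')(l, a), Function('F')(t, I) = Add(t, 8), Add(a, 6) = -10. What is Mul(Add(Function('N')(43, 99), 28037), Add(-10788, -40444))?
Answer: -1439158112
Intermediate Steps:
a = -16 (a = Add(-6, -10) = -16)
Function('F')(t, I) = Add(8, t)
Function('N')(l, U) = Add(11, l) (Function('N')(l, U) = Add(3, Add(8, l)) = Add(11, l))
Mul(Add(Function('N')(43, 99), 28037), Add(-10788, -40444)) = Mul(Add(Add(11, 43), 28037), Add(-10788, -40444)) = Mul(Add(54, 28037), -51232) = Mul(28091, -51232) = -1439158112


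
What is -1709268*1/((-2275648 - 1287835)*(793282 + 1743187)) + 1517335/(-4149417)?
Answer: -1246788581187715799/3409562429920989069 ≈ -0.36567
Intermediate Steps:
-1709268*1/((-2275648 - 1287835)*(793282 + 1743187)) + 1517335/(-4149417) = -1709268/(2536469*(-3563483)) + 1517335*(-1/4149417) = -1709268/(-9038664161527) - 1517335/4149417 = -1709268*(-1/9038664161527) - 1517335/4149417 = 155388/821696741957 - 1517335/4149417 = -1246788581187715799/3409562429920989069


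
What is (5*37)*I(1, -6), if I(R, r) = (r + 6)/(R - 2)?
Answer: 0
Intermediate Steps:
I(R, r) = (6 + r)/(-2 + R)
(5*37)*I(1, -6) = (5*37)*((6 - 6)/(-2 + 1)) = 185*(0/(-1)) = 185*(-1*0) = 185*0 = 0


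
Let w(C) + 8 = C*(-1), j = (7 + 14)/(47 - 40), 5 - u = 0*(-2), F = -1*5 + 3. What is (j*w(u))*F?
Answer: 78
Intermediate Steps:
F = -2 (F = -5 + 3 = -2)
u = 5 (u = 5 - 0*(-2) = 5 - 1*0 = 5 + 0 = 5)
j = 3 (j = 21/7 = 21*(⅐) = 3)
w(C) = -8 - C (w(C) = -8 + C*(-1) = -8 - C)
(j*w(u))*F = (3*(-8 - 1*5))*(-2) = (3*(-8 - 5))*(-2) = (3*(-13))*(-2) = -39*(-2) = 78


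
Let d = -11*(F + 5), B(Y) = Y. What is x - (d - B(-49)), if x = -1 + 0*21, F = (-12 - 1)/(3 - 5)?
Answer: 153/2 ≈ 76.500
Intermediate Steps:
F = 13/2 (F = -13/(-2) = -13*(-½) = 13/2 ≈ 6.5000)
x = -1 (x = -1 + 0 = -1)
d = -253/2 (d = -11*(13/2 + 5) = -11*23/2 = -253/2 ≈ -126.50)
x - (d - B(-49)) = -1 - (-253/2 - 1*(-49)) = -1 - (-253/2 + 49) = -1 - 1*(-155/2) = -1 + 155/2 = 153/2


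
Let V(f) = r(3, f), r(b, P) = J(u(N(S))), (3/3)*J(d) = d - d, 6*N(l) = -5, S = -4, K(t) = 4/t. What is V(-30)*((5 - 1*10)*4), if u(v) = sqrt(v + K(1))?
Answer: 0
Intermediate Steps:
N(l) = -5/6 (N(l) = (1/6)*(-5) = -5/6)
u(v) = sqrt(4 + v) (u(v) = sqrt(v + 4/1) = sqrt(v + 4*1) = sqrt(v + 4) = sqrt(4 + v))
J(d) = 0 (J(d) = d - d = 0)
r(b, P) = 0
V(f) = 0
V(-30)*((5 - 1*10)*4) = 0*((5 - 1*10)*4) = 0*((5 - 10)*4) = 0*(-5*4) = 0*(-20) = 0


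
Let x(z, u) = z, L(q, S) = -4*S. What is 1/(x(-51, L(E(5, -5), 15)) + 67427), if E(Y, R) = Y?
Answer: 1/67376 ≈ 1.4842e-5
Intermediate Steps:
1/(x(-51, L(E(5, -5), 15)) + 67427) = 1/(-51 + 67427) = 1/67376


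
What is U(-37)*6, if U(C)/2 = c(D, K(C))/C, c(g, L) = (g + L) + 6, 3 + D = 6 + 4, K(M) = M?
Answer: 288/37 ≈ 7.7838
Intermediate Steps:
D = 7 (D = -3 + (6 + 4) = -3 + 10 = 7)
c(g, L) = 6 + L + g (c(g, L) = (L + g) + 6 = 6 + L + g)
U(C) = 2*(13 + C)/C (U(C) = 2*((6 + C + 7)/C) = 2*((13 + C)/C) = 2*(13 + C)/C)
U(-37)*6 = (2 + 26/(-37))*6 = (2 + 26*(-1/37))*6 = (2 - 26/37)*6 = (48/37)*6 = 288/37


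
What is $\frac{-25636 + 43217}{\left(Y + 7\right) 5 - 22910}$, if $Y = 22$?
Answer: $- \frac{17581}{22765} \approx -0.77228$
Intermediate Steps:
$\frac{-25636 + 43217}{\left(Y + 7\right) 5 - 22910} = \frac{-25636 + 43217}{\left(22 + 7\right) 5 - 22910} = \frac{17581}{29 \cdot 5 - 22910} = \frac{17581}{145 - 22910} = \frac{17581}{-22765} = 17581 \left(- \frac{1}{22765}\right) = - \frac{17581}{22765}$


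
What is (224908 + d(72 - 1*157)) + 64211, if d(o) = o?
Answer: 289034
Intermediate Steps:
(224908 + d(72 - 1*157)) + 64211 = (224908 + (72 - 1*157)) + 64211 = (224908 + (72 - 157)) + 64211 = (224908 - 85) + 64211 = 224823 + 64211 = 289034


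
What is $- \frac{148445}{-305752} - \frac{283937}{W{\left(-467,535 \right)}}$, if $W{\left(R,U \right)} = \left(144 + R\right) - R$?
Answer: $- \frac{10849116193}{5503536} \approx -1971.3$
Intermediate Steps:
$W{\left(R,U \right)} = 144$
$- \frac{148445}{-305752} - \frac{283937}{W{\left(-467,535 \right)}} = - \frac{148445}{-305752} - \frac{283937}{144} = \left(-148445\right) \left(- \frac{1}{305752}\right) - \frac{283937}{144} = \frac{148445}{305752} - \frac{283937}{144} = - \frac{10849116193}{5503536}$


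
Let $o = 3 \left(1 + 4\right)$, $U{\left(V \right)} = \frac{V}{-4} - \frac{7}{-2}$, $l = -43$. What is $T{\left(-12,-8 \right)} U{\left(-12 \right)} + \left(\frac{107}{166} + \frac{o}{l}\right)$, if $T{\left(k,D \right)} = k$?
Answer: $- \frac{554653}{7138} \approx -77.704$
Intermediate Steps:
$U{\left(V \right)} = \frac{7}{2} - \frac{V}{4}$ ($U{\left(V \right)} = V \left(- \frac{1}{4}\right) - - \frac{7}{2} = - \frac{V}{4} + \frac{7}{2} = \frac{7}{2} - \frac{V}{4}$)
$o = 15$ ($o = 3 \cdot 5 = 15$)
$T{\left(-12,-8 \right)} U{\left(-12 \right)} + \left(\frac{107}{166} + \frac{o}{l}\right) = - 12 \left(\frac{7}{2} - -3\right) + \left(\frac{107}{166} + \frac{15}{-43}\right) = - 12 \left(\frac{7}{2} + 3\right) + \left(107 \cdot \frac{1}{166} + 15 \left(- \frac{1}{43}\right)\right) = \left(-12\right) \frac{13}{2} + \left(\frac{107}{166} - \frac{15}{43}\right) = -78 + \frac{2111}{7138} = - \frac{554653}{7138}$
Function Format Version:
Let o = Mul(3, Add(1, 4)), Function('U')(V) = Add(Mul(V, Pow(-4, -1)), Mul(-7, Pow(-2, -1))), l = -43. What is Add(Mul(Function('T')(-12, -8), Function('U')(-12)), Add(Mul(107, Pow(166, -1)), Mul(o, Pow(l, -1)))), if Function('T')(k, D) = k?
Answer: Rational(-554653, 7138) ≈ -77.704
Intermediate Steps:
Function('U')(V) = Add(Rational(7, 2), Mul(Rational(-1, 4), V)) (Function('U')(V) = Add(Mul(V, Rational(-1, 4)), Mul(-7, Rational(-1, 2))) = Add(Mul(Rational(-1, 4), V), Rational(7, 2)) = Add(Rational(7, 2), Mul(Rational(-1, 4), V)))
o = 15 (o = Mul(3, 5) = 15)
Add(Mul(Function('T')(-12, -8), Function('U')(-12)), Add(Mul(107, Pow(166, -1)), Mul(o, Pow(l, -1)))) = Add(Mul(-12, Add(Rational(7, 2), Mul(Rational(-1, 4), -12))), Add(Mul(107, Pow(166, -1)), Mul(15, Pow(-43, -1)))) = Add(Mul(-12, Add(Rational(7, 2), 3)), Add(Mul(107, Rational(1, 166)), Mul(15, Rational(-1, 43)))) = Add(Mul(-12, Rational(13, 2)), Add(Rational(107, 166), Rational(-15, 43))) = Add(-78, Rational(2111, 7138)) = Rational(-554653, 7138)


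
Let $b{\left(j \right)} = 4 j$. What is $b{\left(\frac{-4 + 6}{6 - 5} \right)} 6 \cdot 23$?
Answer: $1104$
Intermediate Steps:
$b{\left(\frac{-4 + 6}{6 - 5} \right)} 6 \cdot 23 = 4 \frac{-4 + 6}{6 - 5} \cdot 6 \cdot 23 = 4 \cdot \frac{2}{1} \cdot 6 \cdot 23 = 4 \cdot 2 \cdot 1 \cdot 6 \cdot 23 = 4 \cdot 2 \cdot 6 \cdot 23 = 8 \cdot 6 \cdot 23 = 48 \cdot 23 = 1104$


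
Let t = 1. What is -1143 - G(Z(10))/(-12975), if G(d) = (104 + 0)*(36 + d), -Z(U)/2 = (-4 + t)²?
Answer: -4942851/4325 ≈ -1142.9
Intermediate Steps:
Z(U) = -18 (Z(U) = -2*(-4 + 1)² = -2*(-3)² = -2*9 = -18)
G(d) = 3744 + 104*d (G(d) = 104*(36 + d) = 3744 + 104*d)
-1143 - G(Z(10))/(-12975) = -1143 - (3744 + 104*(-18))/(-12975) = -1143 - (3744 - 1872)*(-1)/12975 = -1143 - 1872*(-1)/12975 = -1143 - 1*(-624/4325) = -1143 + 624/4325 = -4942851/4325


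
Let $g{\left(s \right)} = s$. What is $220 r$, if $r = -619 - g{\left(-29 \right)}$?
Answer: $-129800$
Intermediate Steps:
$r = -590$ ($r = -619 - -29 = -619 + 29 = -590$)
$220 r = 220 \left(-590\right) = -129800$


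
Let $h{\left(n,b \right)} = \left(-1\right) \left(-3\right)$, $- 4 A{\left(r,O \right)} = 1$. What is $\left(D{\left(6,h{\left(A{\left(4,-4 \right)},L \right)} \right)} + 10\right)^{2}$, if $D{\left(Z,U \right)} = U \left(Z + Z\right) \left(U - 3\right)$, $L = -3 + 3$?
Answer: $100$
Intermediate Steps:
$A{\left(r,O \right)} = - \frac{1}{4}$ ($A{\left(r,O \right)} = \left(- \frac{1}{4}\right) 1 = - \frac{1}{4}$)
$L = 0$
$h{\left(n,b \right)} = 3$
$D{\left(Z,U \right)} = 2 U Z \left(-3 + U\right)$ ($D{\left(Z,U \right)} = U 2 Z \left(-3 + U\right) = 2 U Z \left(-3 + U\right)$)
$\left(D{\left(6,h{\left(A{\left(4,-4 \right)},L \right)} \right)} + 10\right)^{2} = \left(2 \cdot 3 \cdot 6 \left(-3 + 3\right) + 10\right)^{2} = \left(2 \cdot 3 \cdot 6 \cdot 0 + 10\right)^{2} = \left(0 + 10\right)^{2} = 10^{2} = 100$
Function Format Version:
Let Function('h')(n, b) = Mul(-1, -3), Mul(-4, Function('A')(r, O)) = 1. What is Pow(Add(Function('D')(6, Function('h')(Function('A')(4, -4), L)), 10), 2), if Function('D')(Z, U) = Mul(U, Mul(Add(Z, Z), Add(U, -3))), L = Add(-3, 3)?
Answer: 100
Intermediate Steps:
Function('A')(r, O) = Rational(-1, 4) (Function('A')(r, O) = Mul(Rational(-1, 4), 1) = Rational(-1, 4))
L = 0
Function('h')(n, b) = 3
Function('D')(Z, U) = Mul(2, U, Z, Add(-3, U)) (Function('D')(Z, U) = Mul(U, Mul(Mul(2, Z), Add(-3, U))) = Mul(U, Mul(2, Z, Add(-3, U))) = Mul(2, U, Z, Add(-3, U)))
Pow(Add(Function('D')(6, Function('h')(Function('A')(4, -4), L)), 10), 2) = Pow(Add(Mul(2, 3, 6, Add(-3, 3)), 10), 2) = Pow(Add(Mul(2, 3, 6, 0), 10), 2) = Pow(Add(0, 10), 2) = Pow(10, 2) = 100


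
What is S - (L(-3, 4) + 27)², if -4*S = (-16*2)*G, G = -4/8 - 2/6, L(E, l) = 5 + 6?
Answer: -4352/3 ≈ -1450.7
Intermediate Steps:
L(E, l) = 11
G = -⅚ (G = -4*⅛ - 2*⅙ = -½ - ⅓ = -⅚ ≈ -0.83333)
S = -20/3 (S = -(-16*2)*(-5)/(4*6) = -(-8)*(-5)/6 = -¼*80/3 = -20/3 ≈ -6.6667)
S - (L(-3, 4) + 27)² = -20/3 - (11 + 27)² = -20/3 - 1*38² = -20/3 - 1*1444 = -20/3 - 1444 = -4352/3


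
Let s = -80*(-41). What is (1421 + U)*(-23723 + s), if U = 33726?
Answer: -718510121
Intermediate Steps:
s = 3280
(1421 + U)*(-23723 + s) = (1421 + 33726)*(-23723 + 3280) = 35147*(-20443) = -718510121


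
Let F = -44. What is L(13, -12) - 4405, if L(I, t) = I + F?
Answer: -4436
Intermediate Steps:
L(I, t) = -44 + I (L(I, t) = I - 44 = -44 + I)
L(13, -12) - 4405 = (-44 + 13) - 4405 = -31 - 4405 = -4436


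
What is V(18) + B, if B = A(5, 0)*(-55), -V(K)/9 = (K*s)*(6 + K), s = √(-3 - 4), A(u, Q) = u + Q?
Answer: -275 - 3888*I*√7 ≈ -275.0 - 10287.0*I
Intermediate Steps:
A(u, Q) = Q + u
s = I*√7 (s = √(-7) = I*√7 ≈ 2.6458*I)
V(K) = -9*I*K*√7*(6 + K) (V(K) = -9*K*(I*√7)*(6 + K) = -9*I*K*√7*(6 + K))
B = -275 (B = (0 + 5)*(-55) = 5*(-55) = -275)
V(18) + B = -9*I*18*√7*(6 + 18) - 275 = -9*I*18*√7*24 - 275 = -3888*I*√7 - 275 = -275 - 3888*I*√7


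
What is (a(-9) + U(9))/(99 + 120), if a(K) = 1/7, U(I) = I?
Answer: 64/1533 ≈ 0.041748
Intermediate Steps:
a(K) = ⅐
(a(-9) + U(9))/(99 + 120) = (⅐ + 9)/(99 + 120) = (64/7)/219 = (64/7)*(1/219) = 64/1533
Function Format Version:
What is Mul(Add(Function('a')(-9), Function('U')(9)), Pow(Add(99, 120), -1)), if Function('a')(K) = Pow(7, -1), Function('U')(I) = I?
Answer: Rational(64, 1533) ≈ 0.041748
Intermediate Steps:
Function('a')(K) = Rational(1, 7)
Mul(Add(Function('a')(-9), Function('U')(9)), Pow(Add(99, 120), -1)) = Mul(Add(Rational(1, 7), 9), Pow(Add(99, 120), -1)) = Mul(Rational(64, 7), Pow(219, -1)) = Mul(Rational(64, 7), Rational(1, 219)) = Rational(64, 1533)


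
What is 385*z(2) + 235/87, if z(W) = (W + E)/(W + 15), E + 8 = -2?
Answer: -263965/1479 ≈ -178.48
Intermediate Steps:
E = -10 (E = -8 - 2 = -10)
z(W) = (-10 + W)/(15 + W) (z(W) = (W - 10)/(W + 15) = (-10 + W)/(15 + W))
385*z(2) + 235/87 = 385*((-10 + 2)/(15 + 2)) + 235/87 = 385*(-8/17) + 235*(1/87) = 385*((1/17)*(-8)) + 235/87 = 385*(-8/17) + 235/87 = -3080/17 + 235/87 = -263965/1479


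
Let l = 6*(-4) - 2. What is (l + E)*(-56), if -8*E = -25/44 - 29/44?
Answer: 31843/22 ≈ 1447.4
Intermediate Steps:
E = 27/176 (E = -(-25/44 - 29/44)/8 = -⅛*(-27/22) = 27/176 ≈ 0.15341)
l = -26 (l = -24 - 2 = -26)
(l + E)*(-56) = (-26 + 27/176)*(-56) = -4549/176*(-56) = 31843/22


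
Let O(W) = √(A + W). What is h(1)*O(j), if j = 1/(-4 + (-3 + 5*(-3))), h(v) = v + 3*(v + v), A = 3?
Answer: 7*√1430/22 ≈ 12.032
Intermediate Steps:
h(v) = 7*v (h(v) = v + 3*(2*v) = v + 6*v = 7*v)
j = -1/22 (j = 1/(-4 + (-3 - 15)) = 1/(-4 - 18) = 1/(-22) = -1/22 ≈ -0.045455)
O(W) = √(3 + W)
h(1)*O(j) = (7*1)*√(3 - 1/22) = 7*√(65/22) = 7*(√1430/22) = 7*√1430/22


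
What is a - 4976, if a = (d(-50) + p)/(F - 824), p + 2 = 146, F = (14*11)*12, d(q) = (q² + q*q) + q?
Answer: -2545165/512 ≈ -4971.0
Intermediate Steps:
d(q) = q + 2*q² (d(q) = (q² + q²) + q = 2*q² + q = q + 2*q²)
F = 1848 (F = 154*12 = 1848)
p = 144 (p = -2 + 146 = 144)
a = 2547/512 (a = (-50*(1 + 2*(-50)) + 144)/(1848 - 824) = (-50*(1 - 100) + 144)/1024 = (-50*(-99) + 144)*(1/1024) = (4950 + 144)*(1/1024) = 5094*(1/1024) = 2547/512 ≈ 4.9746)
a - 4976 = 2547/512 - 4976 = -2545165/512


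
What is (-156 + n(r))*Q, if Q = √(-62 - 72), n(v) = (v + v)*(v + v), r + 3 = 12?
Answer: 168*I*√134 ≈ 1944.7*I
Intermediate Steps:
r = 9 (r = -3 + 12 = 9)
n(v) = 4*v² (n(v) = (2*v)*(2*v) = 4*v²)
Q = I*√134 (Q = √(-134) = I*√134 ≈ 11.576*I)
(-156 + n(r))*Q = (-156 + 4*9²)*(I*√134) = (-156 + 4*81)*(I*√134) = (-156 + 324)*(I*√134) = 168*(I*√134) = 168*I*√134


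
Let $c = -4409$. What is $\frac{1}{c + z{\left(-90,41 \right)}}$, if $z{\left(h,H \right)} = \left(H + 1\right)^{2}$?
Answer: $- \frac{1}{2645} \approx -0.00037807$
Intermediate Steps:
$z{\left(h,H \right)} = \left(1 + H\right)^{2}$
$\frac{1}{c + z{\left(-90,41 \right)}} = \frac{1}{-4409 + \left(1 + 41\right)^{2}} = \frac{1}{-4409 + 42^{2}} = \frac{1}{-4409 + 1764} = \frac{1}{-2645} = - \frac{1}{2645}$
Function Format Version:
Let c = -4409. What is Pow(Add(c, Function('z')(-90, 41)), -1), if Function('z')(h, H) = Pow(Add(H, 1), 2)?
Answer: Rational(-1, 2645) ≈ -0.00037807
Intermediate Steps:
Function('z')(h, H) = Pow(Add(1, H), 2)
Pow(Add(c, Function('z')(-90, 41)), -1) = Pow(Add(-4409, Pow(Add(1, 41), 2)), -1) = Pow(Add(-4409, Pow(42, 2)), -1) = Pow(Add(-4409, 1764), -1) = Pow(-2645, -1) = Rational(-1, 2645)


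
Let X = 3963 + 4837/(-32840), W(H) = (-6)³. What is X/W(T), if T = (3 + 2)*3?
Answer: -130140083/7093440 ≈ -18.347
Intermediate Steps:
T = 15 (T = 5*3 = 15)
W(H) = -216
X = 130140083/32840 (X = 3963 + 4837*(-1/32840) = 3963 - 4837/32840 = 130140083/32840 ≈ 3962.9)
X/W(T) = (130140083/32840)/(-216) = (130140083/32840)*(-1/216) = -130140083/7093440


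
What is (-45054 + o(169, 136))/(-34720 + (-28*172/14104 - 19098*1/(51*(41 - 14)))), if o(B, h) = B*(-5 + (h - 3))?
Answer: 73463103/108943852 ≈ 0.67432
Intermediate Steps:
o(B, h) = B*(-8 + h) (o(B, h) = B*(-5 + (-3 + h)) = B*(-8 + h))
(-45054 + o(169, 136))/(-34720 + (-28*172/14104 - 19098*1/(51*(41 - 14)))) = (-45054 + 169*(-8 + 136))/(-34720 + (-28*172/14104 - 19098*1/(51*(41 - 14)))) = (-45054 + 169*128)/(-34720 + (-4816*1/14104 - 19098/(51*27))) = (-45054 + 21632)/(-34720 + (-14/41 - 19098/1377)) = -23422/(-34720 + (-14/41 - 19098*1/1377)) = -23422/(-34720 + (-14/41 - 2122/153)) = -23422/(-34720 - 89144/6273) = -23422/(-217887704/6273) = -23422*(-6273/217887704) = 73463103/108943852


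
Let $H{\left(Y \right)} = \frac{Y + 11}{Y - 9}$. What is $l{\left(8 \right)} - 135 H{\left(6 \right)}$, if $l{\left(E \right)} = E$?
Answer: $773$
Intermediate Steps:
$H{\left(Y \right)} = \frac{11 + Y}{-9 + Y}$
$l{\left(8 \right)} - 135 H{\left(6 \right)} = 8 - 135 \frac{11 + 6}{-9 + 6} = 8 - 135 \frac{1}{-3} \cdot 17 = 8 - 135 \left(\left(- \frac{1}{3}\right) 17\right) = 8 - -765 = 8 + 765 = 773$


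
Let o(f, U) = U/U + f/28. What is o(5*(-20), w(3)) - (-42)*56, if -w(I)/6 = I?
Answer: 16446/7 ≈ 2349.4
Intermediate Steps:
w(I) = -6*I
o(f, U) = 1 + f/28 (o(f, U) = 1 + f*(1/28) = 1 + f/28)
o(5*(-20), w(3)) - (-42)*56 = (1 + (5*(-20))/28) - (-42)*56 = (1 + (1/28)*(-100)) - 1*(-2352) = (1 - 25/7) + 2352 = -18/7 + 2352 = 16446/7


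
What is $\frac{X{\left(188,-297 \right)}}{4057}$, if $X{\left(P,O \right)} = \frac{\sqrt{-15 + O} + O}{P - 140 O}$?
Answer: $- \frac{297}{169452776} + \frac{i \sqrt{78}}{84726388} \approx -1.7527 \cdot 10^{-6} + 1.0424 \cdot 10^{-7} i$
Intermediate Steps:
$X{\left(P,O \right)} = \frac{O + \sqrt{-15 + O}}{P - 140 O}$
$\frac{X{\left(188,-297 \right)}}{4057} = \frac{\frac{1}{\left(-1\right) 188 + 140 \left(-297\right)} \left(\left(-1\right) \left(-297\right) - \sqrt{-15 - 297}\right)}{4057} = \frac{297 - \sqrt{-312}}{-188 - 41580} \cdot \frac{1}{4057} = \frac{297 - 2 i \sqrt{78}}{-41768} \cdot \frac{1}{4057} = - \frac{297 - 2 i \sqrt{78}}{41768} \cdot \frac{1}{4057} = \left(- \frac{297}{41768} + \frac{i \sqrt{78}}{20884}\right) \frac{1}{4057} = - \frac{297}{169452776} + \frac{i \sqrt{78}}{84726388}$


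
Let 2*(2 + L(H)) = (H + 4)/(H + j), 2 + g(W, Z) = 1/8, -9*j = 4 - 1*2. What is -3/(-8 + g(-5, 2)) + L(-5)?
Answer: -11885/7426 ≈ -1.6005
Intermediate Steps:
j = -2/9 (j = -(4 - 1*2)/9 = -(4 - 2)/9 = -⅑*2 = -2/9 ≈ -0.22222)
g(W, Z) = -15/8 (g(W, Z) = -2 + 1/8 = -2 + ⅛ = -15/8)
L(H) = -2 + (4 + H)/(2*(-2/9 + H)) (L(H) = -2 + ((H + 4)/(H - 2/9))/2 = -2 + ((4 + H)/(-2/9 + H))/2 = -2 + (4 + H)/(2*(-2/9 + H)))
-3/(-8 + g(-5, 2)) + L(-5) = -3/(-8 - 15/8) + (44 - 27*(-5))/(2*(-2 + 9*(-5))) = -3/(-79/8) + (44 + 135)/(2*(-2 - 45)) = -3*(-8/79) + (½)*179/(-47) = 24/79 + (½)*(-1/47)*179 = 24/79 - 179/94 = -11885/7426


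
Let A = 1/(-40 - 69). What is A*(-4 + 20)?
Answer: -16/109 ≈ -0.14679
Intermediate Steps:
A = -1/109 (A = 1/(-109) = -1/109 ≈ -0.0091743)
A*(-4 + 20) = -(-4 + 20)/109 = -1/109*16 = -16/109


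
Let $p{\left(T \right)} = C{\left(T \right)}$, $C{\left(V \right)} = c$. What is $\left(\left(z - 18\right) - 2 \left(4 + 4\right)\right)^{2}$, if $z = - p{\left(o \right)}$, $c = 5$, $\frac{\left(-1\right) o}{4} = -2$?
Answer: $1521$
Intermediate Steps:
$o = 8$ ($o = \left(-4\right) \left(-2\right) = 8$)
$C{\left(V \right)} = 5$
$p{\left(T \right)} = 5$
$z = -5$ ($z = \left(-1\right) 5 = -5$)
$\left(\left(z - 18\right) - 2 \left(4 + 4\right)\right)^{2} = \left(\left(-5 - 18\right) - 2 \left(4 + 4\right)\right)^{2} = \left(\left(-5 - 18\right) - 16\right)^{2} = \left(-23 - 16\right)^{2} = \left(-39\right)^{2} = 1521$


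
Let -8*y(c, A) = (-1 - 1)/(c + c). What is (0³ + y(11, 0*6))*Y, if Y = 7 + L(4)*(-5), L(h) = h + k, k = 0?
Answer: -13/88 ≈ -0.14773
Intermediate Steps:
y(c, A) = 1/(8*c) (y(c, A) = -(-1 - 1)/(8*(c + c)) = -(-1)/(4*(2*c)) = -(-1)*1/(2*c)/4 = -(-1)/(8*c) = 1/(8*c))
L(h) = h (L(h) = h + 0 = h)
Y = -13 (Y = 7 + 4*(-5) = 7 - 20 = -13)
(0³ + y(11, 0*6))*Y = (0³ + (⅛)/11)*(-13) = (0 + (⅛)*(1/11))*(-13) = (0 + 1/88)*(-13) = (1/88)*(-13) = -13/88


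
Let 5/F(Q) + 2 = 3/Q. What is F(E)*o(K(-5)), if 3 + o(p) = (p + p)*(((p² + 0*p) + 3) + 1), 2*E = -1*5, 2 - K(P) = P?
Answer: -18475/16 ≈ -1154.7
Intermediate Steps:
K(P) = 2 - P
E = -5/2 (E = (-1*5)/2 = (½)*(-5) = -5/2 ≈ -2.5000)
F(Q) = 5/(-2 + 3/Q)
o(p) = -3 + 2*p*(4 + p²) (o(p) = -3 + (p + p)*(((p² + 0*p) + 3) + 1) = -3 + (2*p)*(((p² + 0) + 3) + 1) = -3 + (2*p)*((p² + 3) + 1) = -3 + (2*p)*((3 + p²) + 1) = -3 + (2*p)*(4 + p²) = -3 + 2*p*(4 + p²))
F(E)*o(K(-5)) = (-5*(-5/2)/(-3 + 2*(-5/2)))*(-3 + 2*(2 - 1*(-5))³ + 8*(2 - 1*(-5))) = (-5*(-5/2)/(-3 - 5))*(-3 + 2*(2 + 5)³ + 8*(2 + 5)) = (-5*(-5/2)/(-8))*(-3 + 2*7³ + 8*7) = (-5*(-5/2)*(-⅛))*(-3 + 2*343 + 56) = -25*(-3 + 686 + 56)/16 = -25/16*739 = -18475/16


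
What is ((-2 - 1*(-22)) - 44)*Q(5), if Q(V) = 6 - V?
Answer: -24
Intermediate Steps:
((-2 - 1*(-22)) - 44)*Q(5) = ((-2 - 1*(-22)) - 44)*(6 - 1*5) = ((-2 + 22) - 44)*(6 - 5) = (20 - 44)*1 = -24*1 = -24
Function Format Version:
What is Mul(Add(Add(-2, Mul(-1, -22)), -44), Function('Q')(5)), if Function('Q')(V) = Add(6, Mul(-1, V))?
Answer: -24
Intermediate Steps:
Mul(Add(Add(-2, Mul(-1, -22)), -44), Function('Q')(5)) = Mul(Add(Add(-2, Mul(-1, -22)), -44), Add(6, Mul(-1, 5))) = Mul(Add(Add(-2, 22), -44), Add(6, -5)) = Mul(Add(20, -44), 1) = Mul(-24, 1) = -24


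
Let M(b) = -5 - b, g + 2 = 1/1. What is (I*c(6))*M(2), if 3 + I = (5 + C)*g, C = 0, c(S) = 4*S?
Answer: 1344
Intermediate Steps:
g = -1 (g = -2 + 1/1 = -2 + 1 = -1)
I = -8 (I = -3 + (5 + 0)*(-1) = -3 + 5*(-1) = -3 - 5 = -8)
(I*c(6))*M(2) = (-32*6)*(-5 - 1*2) = (-8*24)*(-5 - 2) = -192*(-7) = 1344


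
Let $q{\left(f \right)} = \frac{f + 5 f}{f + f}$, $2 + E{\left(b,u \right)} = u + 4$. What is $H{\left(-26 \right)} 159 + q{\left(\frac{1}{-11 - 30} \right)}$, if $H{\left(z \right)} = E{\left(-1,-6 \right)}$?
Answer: $-633$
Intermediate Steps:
$E{\left(b,u \right)} = 2 + u$ ($E{\left(b,u \right)} = -2 + \left(u + 4\right) = -2 + \left(4 + u\right) = 2 + u$)
$H{\left(z \right)} = -4$ ($H{\left(z \right)} = 2 - 6 = -4$)
$q{\left(f \right)} = 3$ ($q{\left(f \right)} = \frac{6 f}{2 f} = 6 f \frac{1}{2 f} = 3$)
$H{\left(-26 \right)} 159 + q{\left(\frac{1}{-11 - 30} \right)} = \left(-4\right) 159 + 3 = -636 + 3 = -633$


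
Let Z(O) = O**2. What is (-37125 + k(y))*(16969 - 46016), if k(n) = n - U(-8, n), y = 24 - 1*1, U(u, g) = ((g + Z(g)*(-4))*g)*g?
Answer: -31083049465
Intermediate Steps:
U(u, g) = g**2*(g - 4*g**2) (U(u, g) = ((g + g**2*(-4))*g)*g = ((g - 4*g**2)*g)*g = (g*(g - 4*g**2))*g = g**2*(g - 4*g**2))
y = 23 (y = 24 - 1 = 23)
k(n) = n - n**3*(1 - 4*n)
(-37125 + k(y))*(16969 - 46016) = (-37125 + (23 - 1*23**3 + 4*23**4))*(16969 - 46016) = (-37125 + (23 - 1*12167 + 4*279841))*(-29047) = (-37125 + (23 - 12167 + 1119364))*(-29047) = (-37125 + 1107220)*(-29047) = 1070095*(-29047) = -31083049465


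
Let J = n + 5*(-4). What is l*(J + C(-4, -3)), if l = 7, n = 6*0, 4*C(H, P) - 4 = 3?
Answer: -511/4 ≈ -127.75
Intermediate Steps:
C(H, P) = 7/4 (C(H, P) = 1 + (1/4)*3 = 1 + 3/4 = 7/4)
n = 0
J = -20 (J = 0 + 5*(-4) = 0 - 20 = -20)
l*(J + C(-4, -3)) = 7*(-20 + 7/4) = 7*(-73/4) = -511/4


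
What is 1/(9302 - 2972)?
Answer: 1/6330 ≈ 0.00015798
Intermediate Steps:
1/(9302 - 2972) = 1/6330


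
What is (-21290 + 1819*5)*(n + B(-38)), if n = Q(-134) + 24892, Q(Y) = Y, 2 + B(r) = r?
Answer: -301436010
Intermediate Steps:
B(r) = -2 + r
n = 24758 (n = -134 + 24892 = 24758)
(-21290 + 1819*5)*(n + B(-38)) = (-21290 + 1819*5)*(24758 + (-2 - 38)) = (-21290 + 9095)*(24758 - 40) = -12195*24718 = -301436010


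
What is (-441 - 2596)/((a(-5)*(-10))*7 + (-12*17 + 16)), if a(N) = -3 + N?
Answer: -3037/372 ≈ -8.1640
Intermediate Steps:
(-441 - 2596)/((a(-5)*(-10))*7 + (-12*17 + 16)) = (-441 - 2596)/(((-3 - 5)*(-10))*7 + (-12*17 + 16)) = -3037/(-8*(-10)*7 + (-204 + 16)) = -3037/(80*7 - 188) = -3037/(560 - 188) = -3037/372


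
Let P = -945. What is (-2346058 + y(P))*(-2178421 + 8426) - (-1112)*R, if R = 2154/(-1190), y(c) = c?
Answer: 3030325939918451/595 ≈ 5.0930e+12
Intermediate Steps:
R = -1077/595 (R = 2154*(-1/1190) = -1077/595 ≈ -1.8101)
(-2346058 + y(P))*(-2178421 + 8426) - (-1112)*R = (-2346058 - 945)*(-2178421 + 8426) - (-1112)*(-1077)/595 = -2347003*(-2169995) - 1*1197624/595 = 5092984774985 - 1197624/595 = 3030325939918451/595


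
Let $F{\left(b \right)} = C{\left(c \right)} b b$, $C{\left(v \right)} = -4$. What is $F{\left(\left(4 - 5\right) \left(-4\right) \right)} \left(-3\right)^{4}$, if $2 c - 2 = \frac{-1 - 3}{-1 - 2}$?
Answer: $-5184$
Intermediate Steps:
$c = \frac{5}{3}$ ($c = 1 + \frac{\left(-1 - 3\right) \frac{1}{-1 - 2}}{2} = 1 + \frac{\left(-4\right) \frac{1}{-3}}{2} = 1 + \frac{\left(-4\right) \left(- \frac{1}{3}\right)}{2} = 1 + \frac{1}{2} \cdot \frac{4}{3} = 1 + \frac{2}{3} = \frac{5}{3} \approx 1.6667$)
$F{\left(b \right)} = - 4 b^{2}$ ($F{\left(b \right)} = - 4 b b = - 4 b^{2}$)
$F{\left(\left(4 - 5\right) \left(-4\right) \right)} \left(-3\right)^{4} = - 4 \left(\left(4 - 5\right) \left(-4\right)\right)^{2} \left(-3\right)^{4} = - 4 \left(\left(-1\right) \left(-4\right)\right)^{2} \cdot 81 = - 4 \cdot 4^{2} \cdot 81 = \left(-4\right) 16 \cdot 81 = \left(-64\right) 81 = -5184$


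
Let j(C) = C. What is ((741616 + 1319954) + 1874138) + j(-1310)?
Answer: 3934398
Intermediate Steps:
((741616 + 1319954) + 1874138) + j(-1310) = ((741616 + 1319954) + 1874138) - 1310 = (2061570 + 1874138) - 1310 = 3935708 - 1310 = 3934398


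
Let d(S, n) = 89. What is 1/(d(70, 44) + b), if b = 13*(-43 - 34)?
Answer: -1/912 ≈ -0.0010965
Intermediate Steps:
b = -1001 (b = 13*(-77) = -1001)
1/(d(70, 44) + b) = 1/(89 - 1001) = 1/(-912) = -1/912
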